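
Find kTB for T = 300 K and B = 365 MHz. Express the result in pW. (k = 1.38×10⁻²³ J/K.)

P_n = kTB = 1.38×10⁻²³ × 300 × 3.65×10⁸ = 1.51×10⁻¹² W = 1.51 pW

1.51 pW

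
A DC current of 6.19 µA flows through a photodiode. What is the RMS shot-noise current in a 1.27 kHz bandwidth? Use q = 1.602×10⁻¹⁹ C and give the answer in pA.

50.2 pA

I_n = √(2qI·B)
2qI·B = 2 × 1.602×10⁻¹⁹ × 6.19×10⁻⁶ × 1.27×10³ = 2.52×10⁻²¹ A²
I_n = √(2.52×10⁻²¹) = 5.02×10⁻¹¹ A = 50.2 pA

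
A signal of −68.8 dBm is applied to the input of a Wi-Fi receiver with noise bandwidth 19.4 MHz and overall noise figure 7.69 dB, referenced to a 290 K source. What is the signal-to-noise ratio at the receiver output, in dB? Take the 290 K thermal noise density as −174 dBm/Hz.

24.6 dB

Noise floor: N = −174 + 10 log₁₀(B) + NF
10 log₁₀(1.94×10⁷) = 72.88 dB
N = −174 + 72.88 + 7.69 = −93.43 dBm
SNR = P_sig − N = −68.8 − (−93.43) = 24.63 dB → 24.6 dB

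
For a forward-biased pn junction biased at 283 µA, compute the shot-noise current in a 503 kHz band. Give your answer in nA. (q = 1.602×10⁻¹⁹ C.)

I_n = √(2qI·B)
2qI·B = 2 × 1.602×10⁻¹⁹ × 2.83×10⁻⁴ × 5.03×10⁵ = 4.56×10⁻¹⁷ A²
I_n = √(4.56×10⁻¹⁷) = 6.75×10⁻⁹ A = 6.75 nA

6.75 nA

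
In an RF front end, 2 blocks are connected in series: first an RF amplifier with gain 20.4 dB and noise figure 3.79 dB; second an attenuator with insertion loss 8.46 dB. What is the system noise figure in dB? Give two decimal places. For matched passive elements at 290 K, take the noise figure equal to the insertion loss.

3.89 dB

Convert to linear (a loss of L dB is a gain of −L dB): F_i = 10^(NF_i/10), G_i = 10^(G_i,dB/10)
  Stage 1: F_1 = 10^(3.79/10) = 2.393, G_1 = 10^(20.4/10) = 109.6
  Stage 2: F_2 = 10^(8.46/10) = 7.015, G_2 = 10^(−8.46/10) = 0.1426
Friis cascade:
  F = 2.393 + (7.015 − 1)/109.6 = 2.448
NF = 10 log₁₀(2.448) = 3.89 dB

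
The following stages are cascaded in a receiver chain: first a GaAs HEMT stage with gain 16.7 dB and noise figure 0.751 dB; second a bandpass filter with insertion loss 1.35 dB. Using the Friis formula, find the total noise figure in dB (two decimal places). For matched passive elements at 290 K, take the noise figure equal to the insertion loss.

0.78 dB

Convert to linear (a loss of L dB is a gain of −L dB): F_i = 10^(NF_i/10), G_i = 10^(G_i,dB/10)
  Stage 1: F_1 = 10^(0.751/10) = 1.189, G_1 = 10^(16.7/10) = 46.77
  Stage 2: F_2 = 10^(1.35/10) = 1.365, G_2 = 10^(−1.35/10) = 0.7328
Friis cascade:
  F = 1.189 + (1.365 − 1)/46.77 = 1.197
NF = 10 log₁₀(1.197) = 0.78 dB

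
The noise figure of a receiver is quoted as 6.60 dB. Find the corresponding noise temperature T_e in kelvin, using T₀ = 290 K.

F = 10^(6.60/10) = 4.57088
T_e = (F − 1)·T₀ = (4.57088 − 1) × 290 = 1036 K

1036 K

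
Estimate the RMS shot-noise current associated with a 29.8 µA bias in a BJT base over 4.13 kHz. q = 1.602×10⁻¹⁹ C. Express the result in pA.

I_n = √(2qI·B)
2qI·B = 2 × 1.602×10⁻¹⁹ × 2.98×10⁻⁵ × 4.13×10³ = 3.94×10⁻²⁰ A²
I_n = √(3.94×10⁻²⁰) = 1.99×10⁻¹⁰ A = 199 pA

199 pA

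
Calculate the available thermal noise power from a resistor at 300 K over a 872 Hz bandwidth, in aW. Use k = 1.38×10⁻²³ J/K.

3.61 aW

P_n = kTB = 1.38×10⁻²³ × 300 × 8.72×10² = 3.61×10⁻¹⁸ W = 3.61 aW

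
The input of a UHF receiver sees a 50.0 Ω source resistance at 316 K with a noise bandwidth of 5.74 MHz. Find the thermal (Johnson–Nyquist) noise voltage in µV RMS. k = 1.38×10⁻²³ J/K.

V_n = √(4kTRB)
4kTRB = 4 × 1.38×10⁻²³ × 316 × 5.00×10¹ × 5.74×10⁶ = 5.01×10⁻¹² V²
V_n = √(5.01×10⁻¹²) = 2.24×10⁻⁶ V = 2.24 µV

2.24 µV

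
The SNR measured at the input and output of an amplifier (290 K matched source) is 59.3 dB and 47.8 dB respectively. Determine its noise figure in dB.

11.5 dB

NF (dB) = SNR_in(dB) − SNR_out(dB) when the source is at T₀
NF = 59.3 − 47.8 = 11.5 dB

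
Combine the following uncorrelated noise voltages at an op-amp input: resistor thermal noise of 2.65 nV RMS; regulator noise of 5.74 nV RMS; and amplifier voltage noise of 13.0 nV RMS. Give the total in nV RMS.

14.5 nV

Uncorrelated sources add in power (mean-square): V_tot = √(ΣV_i²)
V_tot = √[(2.65×10⁻⁹)² + (5.74×10⁻⁹)² + (1.30×10⁻⁸)²] = 1.45×10⁻⁸ V = 14.5 nV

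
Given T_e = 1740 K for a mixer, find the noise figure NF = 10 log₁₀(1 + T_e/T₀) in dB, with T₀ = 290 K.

8.45 dB

F = 1 + T_e/T₀ = 1 + 1740/290 = 7
NF = 10 log₁₀(7) = 8.45 dB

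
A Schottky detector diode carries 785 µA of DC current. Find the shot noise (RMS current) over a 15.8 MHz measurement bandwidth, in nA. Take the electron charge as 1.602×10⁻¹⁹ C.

I_n = √(2qI·B)
2qI·B = 2 × 1.602×10⁻¹⁹ × 7.85×10⁻⁴ × 1.58×10⁷ = 3.97×10⁻¹⁵ A²
I_n = √(3.97×10⁻¹⁵) = 6.30×10⁻⁸ A = 63.0 nA

63.0 nA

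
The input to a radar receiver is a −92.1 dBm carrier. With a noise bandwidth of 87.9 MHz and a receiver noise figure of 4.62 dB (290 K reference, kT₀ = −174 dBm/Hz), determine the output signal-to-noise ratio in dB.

Noise floor: N = −174 + 10 log₁₀(B) + NF
10 log₁₀(8.79×10⁷) = 79.44 dB
N = −174 + 79.44 + 4.62 = −89.94 dBm
SNR = P_sig − N = −92.1 − (−89.94) = −2.16 dB → −2.2 dB

−2.2 dB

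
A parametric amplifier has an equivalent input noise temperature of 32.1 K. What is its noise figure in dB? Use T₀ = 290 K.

0.456 dB

F = 1 + T_e/T₀ = 1 + 32.1/290 = 1.11069
NF = 10 log₁₀(1.11069) = 0.456 dB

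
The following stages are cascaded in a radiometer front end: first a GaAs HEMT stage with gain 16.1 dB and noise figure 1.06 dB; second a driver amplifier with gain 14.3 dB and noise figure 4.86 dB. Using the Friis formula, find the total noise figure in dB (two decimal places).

1.23 dB

Convert to linear (a loss of L dB is a gain of −L dB): F_i = 10^(NF_i/10), G_i = 10^(G_i,dB/10)
  Stage 1: F_1 = 10^(1.06/10) = 1.276, G_1 = 10^(16.1/10) = 40.74
  Stage 2: F_2 = 10^(4.86/10) = 3.062, G_2 = 10^(14.3/10) = 26.92
Friis cascade:
  F = 1.276 + (3.062 − 1)/40.74 = 1.327
NF = 10 log₁₀(1.327) = 1.23 dB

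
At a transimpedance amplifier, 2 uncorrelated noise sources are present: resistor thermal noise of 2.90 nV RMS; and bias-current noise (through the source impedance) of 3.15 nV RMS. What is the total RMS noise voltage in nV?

Uncorrelated sources add in power (mean-square): V_tot = √(ΣV_i²)
V_tot = √[(2.90×10⁻⁹)² + (3.15×10⁻⁹)²] = 4.28×10⁻⁹ V = 4.28 nV

4.28 nV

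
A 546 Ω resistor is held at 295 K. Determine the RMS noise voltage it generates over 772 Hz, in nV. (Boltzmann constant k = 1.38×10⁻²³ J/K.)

82.8 nV

V_n = √(4kTRB)
4kTRB = 4 × 1.38×10⁻²³ × 295 × 5.46×10² × 7.72×10² = 6.86×10⁻¹⁵ V²
V_n = √(6.86×10⁻¹⁵) = 8.28×10⁻⁸ V = 82.8 nV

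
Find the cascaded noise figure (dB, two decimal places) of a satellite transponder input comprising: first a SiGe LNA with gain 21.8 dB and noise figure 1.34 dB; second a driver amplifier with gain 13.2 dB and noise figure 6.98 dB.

Convert to linear (a loss of L dB is a gain of −L dB): F_i = 10^(NF_i/10), G_i = 10^(G_i,dB/10)
  Stage 1: F_1 = 10^(1.34/10) = 1.361, G_1 = 10^(21.8/10) = 151.4
  Stage 2: F_2 = 10^(6.98/10) = 4.989, G_2 = 10^(13.2/10) = 20.89
Friis cascade:
  F = 1.361 + (4.989 − 1)/151.4 = 1.388
NF = 10 log₁₀(1.388) = 1.42 dB

1.42 dB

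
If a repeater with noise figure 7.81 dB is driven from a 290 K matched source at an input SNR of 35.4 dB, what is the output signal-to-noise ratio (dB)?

27.59 dB

By definition F = SNR_in/SNR_out, so in dB: SNR_out = SNR_in − NF
SNR_out = 35.4 − 7.81 = 27.59 dB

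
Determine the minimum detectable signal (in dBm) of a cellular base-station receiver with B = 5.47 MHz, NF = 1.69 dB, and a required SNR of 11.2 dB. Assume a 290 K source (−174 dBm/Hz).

−93.7 dBm

Sensitivity = −174 + 10 log₁₀(B) + NF + SNR_min
= −174 + 67.38 + 1.69 + 11.2
= −93.73 dBm → −93.7 dBm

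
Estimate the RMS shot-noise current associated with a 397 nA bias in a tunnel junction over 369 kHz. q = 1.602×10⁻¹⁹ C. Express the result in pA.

I_n = √(2qI·B)
2qI·B = 2 × 1.602×10⁻¹⁹ × 3.97×10⁻⁷ × 3.69×10⁵ = 4.69×10⁻²⁰ A²
I_n = √(4.69×10⁻²⁰) = 2.17×10⁻¹⁰ A = 217 pA

217 pA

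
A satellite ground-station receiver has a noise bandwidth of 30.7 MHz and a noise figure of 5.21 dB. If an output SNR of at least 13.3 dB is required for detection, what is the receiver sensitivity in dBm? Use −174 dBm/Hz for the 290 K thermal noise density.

Sensitivity = −174 + 10 log₁₀(B) + NF + SNR_min
= −174 + 74.87 + 5.21 + 13.3
= −80.62 dBm → −80.6 dBm

−80.6 dBm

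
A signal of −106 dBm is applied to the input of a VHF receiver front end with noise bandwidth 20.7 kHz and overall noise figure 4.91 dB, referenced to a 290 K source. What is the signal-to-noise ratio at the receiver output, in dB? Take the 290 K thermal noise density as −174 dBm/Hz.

Noise floor: N = −174 + 10 log₁₀(B) + NF
10 log₁₀(2.07×10⁴) = 43.16 dB
N = −174 + 43.16 + 4.91 = −125.93 dBm
SNR = P_sig − N = −106 − (−125.93) = 19.93 dB → 19.9 dB

19.9 dB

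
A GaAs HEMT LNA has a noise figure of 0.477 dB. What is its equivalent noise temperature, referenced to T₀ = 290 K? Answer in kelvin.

F = 10^(0.477/10) = 1.11609
T_e = (F − 1)·T₀ = (1.11609 − 1) × 290 = 33.7 K

33.7 K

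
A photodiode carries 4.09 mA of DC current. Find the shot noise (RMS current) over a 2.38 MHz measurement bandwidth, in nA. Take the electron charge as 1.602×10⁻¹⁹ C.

I_n = √(2qI·B)
2qI·B = 2 × 1.602×10⁻¹⁹ × 4.09×10⁻³ × 2.38×10⁶ = 3.12×10⁻¹⁵ A²
I_n = √(3.12×10⁻¹⁵) = 5.58×10⁻⁸ A = 55.8 nA

55.8 nA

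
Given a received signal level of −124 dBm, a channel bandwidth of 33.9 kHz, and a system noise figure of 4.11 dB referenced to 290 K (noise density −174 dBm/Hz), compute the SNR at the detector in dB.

0.6 dB

Noise floor: N = −174 + 10 log₁₀(B) + NF
10 log₁₀(3.39×10⁴) = 45.3 dB
N = −174 + 45.3 + 4.11 = −124.59 dBm
SNR = P_sig − N = −124 − (−124.59) = 0.59 dB → 0.6 dB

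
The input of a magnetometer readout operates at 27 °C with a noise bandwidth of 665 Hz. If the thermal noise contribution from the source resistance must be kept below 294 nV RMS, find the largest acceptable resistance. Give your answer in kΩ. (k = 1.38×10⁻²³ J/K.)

T = 27 °C + 273.15 = 300.15 K
Johnson–Nyquist: V_n = √(4kTRB) ⇒ R = V_n² / (4kTB)
4kTB = 4 × 1.38×10⁻²³ × 300.15 × 6.65×10² = 1.10×10⁻¹⁷
R = (2.94×10⁻⁷)² / 1.10×10⁻¹⁷ = 7.85×10³ Ω = 7.85 kΩ

7.85 kΩ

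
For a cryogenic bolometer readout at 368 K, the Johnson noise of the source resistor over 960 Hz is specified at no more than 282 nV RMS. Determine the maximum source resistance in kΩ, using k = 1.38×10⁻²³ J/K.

Johnson–Nyquist: V_n = √(4kTRB) ⇒ R = V_n² / (4kTB)
4kTB = 4 × 1.38×10⁻²³ × 368 × 9.60×10² = 1.95×10⁻¹⁷
R = (2.82×10⁻⁷)² / 1.95×10⁻¹⁷ = 4.08×10³ Ω = 4.08 kΩ

4.08 kΩ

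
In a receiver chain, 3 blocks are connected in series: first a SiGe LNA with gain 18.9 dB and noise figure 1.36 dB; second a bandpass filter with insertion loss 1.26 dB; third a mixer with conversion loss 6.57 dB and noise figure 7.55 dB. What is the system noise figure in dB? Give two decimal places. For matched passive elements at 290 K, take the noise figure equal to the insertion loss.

Convert to linear (a loss of L dB is a gain of −L dB): F_i = 10^(NF_i/10), G_i = 10^(G_i,dB/10)
  Stage 1: F_1 = 10^(1.36/10) = 1.368, G_1 = 10^(18.9/10) = 77.62
  Stage 2: F_2 = 10^(1.26/10) = 1.337, G_2 = 10^(−1.26/10) = 0.7482
  Stage 3: F_3 = 10^(7.55/10) = 5.689, G_3 = 10^(−6.57/10) = 0.2203
Friis cascade:
  F = 1.368 + (1.337 − 1)/77.62 + (5.689 − 1)/58.08 = 1.453
NF = 10 log₁₀(1.453) = 1.62 dB

1.62 dB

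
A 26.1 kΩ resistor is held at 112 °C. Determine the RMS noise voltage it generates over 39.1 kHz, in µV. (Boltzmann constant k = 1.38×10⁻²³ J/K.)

T = 112 °C + 273.15 = 385.15 K
V_n = √(4kTRB)
4kTRB = 4 × 1.38×10⁻²³ × 385.15 × 2.61×10⁴ × 3.91×10⁴ = 2.17×10⁻¹¹ V²
V_n = √(2.17×10⁻¹¹) = 4.66×10⁻⁶ V = 4.66 µV

4.66 µV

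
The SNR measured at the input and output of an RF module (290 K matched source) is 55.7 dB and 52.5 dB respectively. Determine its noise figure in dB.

NF (dB) = SNR_in(dB) − SNR_out(dB) when the source is at T₀
NF = 55.7 − 52.5 = 3.2 dB

3.2 dB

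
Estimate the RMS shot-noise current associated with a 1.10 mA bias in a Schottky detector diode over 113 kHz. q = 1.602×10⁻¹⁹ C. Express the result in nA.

6.31 nA

I_n = √(2qI·B)
2qI·B = 2 × 1.602×10⁻¹⁹ × 1.10×10⁻³ × 1.13×10⁵ = 3.98×10⁻¹⁷ A²
I_n = √(3.98×10⁻¹⁷) = 6.31×10⁻⁹ A = 6.31 nA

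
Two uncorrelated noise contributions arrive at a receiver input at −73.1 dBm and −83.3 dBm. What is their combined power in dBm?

Convert to linear, add, convert back:
P₁ = 4.90×10⁻¹¹ W, P₂ = 4.68×10⁻¹² W
P_tot = 5.37×10⁻¹¹ W → 10 log₁₀(P_tot / 10⁻³) = −72.7 dBm

−72.7 dBm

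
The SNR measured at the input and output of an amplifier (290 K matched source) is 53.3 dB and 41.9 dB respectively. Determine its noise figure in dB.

11.4 dB

NF (dB) = SNR_in(dB) − SNR_out(dB) when the source is at T₀
NF = 53.3 − 41.9 = 11.4 dB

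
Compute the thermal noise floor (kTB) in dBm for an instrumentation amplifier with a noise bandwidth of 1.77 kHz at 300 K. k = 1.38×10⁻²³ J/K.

P_n = kTB = 1.38×10⁻²³ × 300 × 1.77×10³ = 7.33×10⁻¹⁸ W
In dBm: 10 log₁₀(7.33×10⁻¹⁸ / 10⁻³) = −141.4 dBm

−141.4 dBm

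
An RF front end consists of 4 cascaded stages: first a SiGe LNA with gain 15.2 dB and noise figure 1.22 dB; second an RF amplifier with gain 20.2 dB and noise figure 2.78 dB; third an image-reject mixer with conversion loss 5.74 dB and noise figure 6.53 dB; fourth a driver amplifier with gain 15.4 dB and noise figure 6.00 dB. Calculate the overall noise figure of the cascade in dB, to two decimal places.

1.32 dB

Convert to linear (a loss of L dB is a gain of −L dB): F_i = 10^(NF_i/10), G_i = 10^(G_i,dB/10)
  Stage 1: F_1 = 10^(1.22/10) = 1.324, G_1 = 10^(15.2/10) = 33.11
  Stage 2: F_2 = 10^(2.78/10) = 1.897, G_2 = 10^(20.2/10) = 104.7
  Stage 3: F_3 = 10^(6.53/10) = 4.498, G_3 = 10^(−5.74/10) = 0.2667
  Stage 4: F_4 = 10^(6.00/10) = 3.981, G_4 = 10^(15.4/10) = 34.67
Friis cascade:
  F = 1.324 + (1.897 − 1)/33.11 + (4.498 − 1)/3467 + (3.981 − 1)/924.7 = 1.356
NF = 10 log₁₀(1.356) = 1.32 dB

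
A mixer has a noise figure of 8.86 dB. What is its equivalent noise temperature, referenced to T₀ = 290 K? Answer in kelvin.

F = 10^(8.86/10) = 7.6913
T_e = (F − 1)·T₀ = (7.6913 − 1) × 290 = 1940 K

1940 K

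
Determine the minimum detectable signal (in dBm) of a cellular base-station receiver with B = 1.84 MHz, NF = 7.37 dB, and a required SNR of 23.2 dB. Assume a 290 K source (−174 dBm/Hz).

Sensitivity = −174 + 10 log₁₀(B) + NF + SNR_min
= −174 + 62.65 + 7.37 + 23.2
= −80.78 dBm → −80.8 dBm

−80.8 dBm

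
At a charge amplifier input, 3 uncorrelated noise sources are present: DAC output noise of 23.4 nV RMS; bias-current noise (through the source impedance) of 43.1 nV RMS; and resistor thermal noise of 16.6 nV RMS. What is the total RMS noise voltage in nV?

51.8 nV

Uncorrelated sources add in power (mean-square): V_tot = √(ΣV_i²)
V_tot = √[(2.34×10⁻⁸)² + (4.31×10⁻⁸)² + (1.66×10⁻⁸)²] = 5.18×10⁻⁸ V = 51.8 nV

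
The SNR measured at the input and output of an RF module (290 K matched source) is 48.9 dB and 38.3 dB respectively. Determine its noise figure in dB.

10.6 dB

NF (dB) = SNR_in(dB) − SNR_out(dB) when the source is at T₀
NF = 48.9 − 38.3 = 10.6 dB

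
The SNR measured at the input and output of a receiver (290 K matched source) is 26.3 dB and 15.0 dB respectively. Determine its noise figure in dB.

11.3 dB

NF (dB) = SNR_in(dB) − SNR_out(dB) when the source is at T₀
NF = 26.3 − 15.0 = 11.3 dB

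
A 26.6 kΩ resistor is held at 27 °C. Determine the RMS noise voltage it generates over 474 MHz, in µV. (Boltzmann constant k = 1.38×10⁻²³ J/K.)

457 µV

T = 27 °C + 273.15 = 300.15 K
V_n = √(4kTRB)
4kTRB = 4 × 1.38×10⁻²³ × 300.15 × 2.66×10⁴ × 4.74×10⁸ = 2.09×10⁻⁷ V²
V_n = √(2.09×10⁻⁷) = 4.57×10⁻⁴ V = 457 µV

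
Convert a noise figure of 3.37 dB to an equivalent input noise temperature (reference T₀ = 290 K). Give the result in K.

F = 10^(3.37/10) = 2.1727
T_e = (F − 1)·T₀ = (2.1727 − 1) × 290 = 340 K

340 K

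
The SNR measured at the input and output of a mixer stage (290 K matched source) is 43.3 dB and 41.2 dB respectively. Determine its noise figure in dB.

NF (dB) = SNR_in(dB) − SNR_out(dB) when the source is at T₀
NF = 43.3 − 41.2 = 2.1 dB

2.1 dB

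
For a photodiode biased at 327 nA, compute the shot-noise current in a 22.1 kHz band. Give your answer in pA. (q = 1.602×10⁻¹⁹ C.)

I_n = √(2qI·B)
2qI·B = 2 × 1.602×10⁻¹⁹ × 3.27×10⁻⁷ × 2.21×10⁴ = 2.32×10⁻²¹ A²
I_n = √(2.32×10⁻²¹) = 4.81×10⁻¹¹ A = 48.1 pA

48.1 pA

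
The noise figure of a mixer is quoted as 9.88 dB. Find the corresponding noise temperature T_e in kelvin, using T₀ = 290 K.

F = 10^(9.88/10) = 9.72747
T_e = (F − 1)·T₀ = (9.72747 − 1) × 290 = 2531 K

2531 K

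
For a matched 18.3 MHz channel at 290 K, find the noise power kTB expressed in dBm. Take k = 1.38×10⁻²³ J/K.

−101.4 dBm

P_n = kTB = 1.38×10⁻²³ × 290 × 1.83×10⁷ = 7.32×10⁻¹⁴ W
In dBm: 10 log₁₀(7.32×10⁻¹⁴ / 10⁻³) = −101.4 dBm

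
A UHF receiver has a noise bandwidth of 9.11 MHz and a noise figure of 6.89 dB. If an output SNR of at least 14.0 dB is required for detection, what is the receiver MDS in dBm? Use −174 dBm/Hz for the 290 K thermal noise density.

Sensitivity = −174 + 10 log₁₀(B) + NF + SNR_min
= −174 + 69.6 + 6.89 + 14.0
= −83.51 dBm → −83.5 dBm

−83.5 dBm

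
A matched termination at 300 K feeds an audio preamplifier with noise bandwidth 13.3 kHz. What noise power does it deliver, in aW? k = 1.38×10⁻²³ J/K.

P_n = kTB = 1.38×10⁻²³ × 300 × 1.33×10⁴ = 5.51×10⁻¹⁷ W = 55.1 aW

55.1 aW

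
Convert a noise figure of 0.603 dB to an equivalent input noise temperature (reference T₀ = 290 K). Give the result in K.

43.2 K

F = 10^(0.603/10) = 1.14895
T_e = (F − 1)·T₀ = (1.14895 − 1) × 290 = 43.2 K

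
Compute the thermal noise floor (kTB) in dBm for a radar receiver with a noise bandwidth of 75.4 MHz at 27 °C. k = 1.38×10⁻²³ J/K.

−95.1 dBm

T = 27 °C + 273.15 = 300.15 K
P_n = kTB = 1.38×10⁻²³ × 300.15 × 7.54×10⁷ = 3.12×10⁻¹³ W
In dBm: 10 log₁₀(3.12×10⁻¹³ / 10⁻³) = −95.1 dBm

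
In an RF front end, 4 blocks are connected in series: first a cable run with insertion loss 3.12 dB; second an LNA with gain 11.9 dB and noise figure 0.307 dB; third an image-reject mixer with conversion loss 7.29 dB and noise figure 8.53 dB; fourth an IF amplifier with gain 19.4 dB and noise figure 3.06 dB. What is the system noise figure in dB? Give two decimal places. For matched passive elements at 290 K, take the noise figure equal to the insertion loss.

5.73 dB

Convert to linear (a loss of L dB is a gain of −L dB): F_i = 10^(NF_i/10), G_i = 10^(G_i,dB/10)
  Stage 1: F_1 = 10^(3.12/10) = 2.051, G_1 = 10^(−3.12/10) = 0.4875
  Stage 2: F_2 = 10^(0.307/10) = 1.073, G_2 = 10^(11.9/10) = 15.49
  Stage 3: F_3 = 10^(8.53/10) = 7.129, G_3 = 10^(−7.29/10) = 0.1866
  Stage 4: F_4 = 10^(3.06/10) = 2.023, G_4 = 10^(19.4/10) = 87.10
Friis cascade:
  F = 2.051 + (1.073 − 1)/0.4875 + (7.129 − 1)/7.551 + (2.023 − 1)/1.409 = 3.739
NF = 10 log₁₀(3.739) = 5.73 dB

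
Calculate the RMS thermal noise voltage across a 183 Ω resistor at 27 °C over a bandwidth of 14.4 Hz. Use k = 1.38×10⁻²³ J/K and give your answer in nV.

6.61 nV

T = 27 °C + 273.15 = 300.15 K
V_n = √(4kTRB)
4kTRB = 4 × 1.38×10⁻²³ × 300.15 × 1.83×10² × 1.44×10¹ = 4.37×10⁻¹⁷ V²
V_n = √(4.37×10⁻¹⁷) = 6.61×10⁻⁹ V = 6.61 nV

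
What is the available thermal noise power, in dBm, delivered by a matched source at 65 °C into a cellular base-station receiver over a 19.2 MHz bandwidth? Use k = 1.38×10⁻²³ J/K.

−100.5 dBm

T = 65 °C + 273.15 = 338.15 K
P_n = kTB = 1.38×10⁻²³ × 338.15 × 1.92×10⁷ = 8.96×10⁻¹⁴ W
In dBm: 10 log₁₀(8.96×10⁻¹⁴ / 10⁻³) = −100.5 dBm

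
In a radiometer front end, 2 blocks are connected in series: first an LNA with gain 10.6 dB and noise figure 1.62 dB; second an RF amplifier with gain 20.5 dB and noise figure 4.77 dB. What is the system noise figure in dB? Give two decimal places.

2.11 dB

Convert to linear (a loss of L dB is a gain of −L dB): F_i = 10^(NF_i/10), G_i = 10^(G_i,dB/10)
  Stage 1: F_1 = 10^(1.62/10) = 1.452, G_1 = 10^(10.6/10) = 11.48
  Stage 2: F_2 = 10^(4.77/10) = 2.999, G_2 = 10^(20.5/10) = 112.2
Friis cascade:
  F = 1.452 + (2.999 − 1)/11.48 = 1.626
NF = 10 log₁₀(1.626) = 2.11 dB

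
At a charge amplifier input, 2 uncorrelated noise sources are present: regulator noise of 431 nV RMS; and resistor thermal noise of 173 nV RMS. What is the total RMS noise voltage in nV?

Uncorrelated sources add in power (mean-square): V_tot = √(ΣV_i²)
V_tot = √[(4.31×10⁻⁷)² + (1.73×10⁻⁷)²] = 4.64×10⁻⁷ V = 464 nV

464 nV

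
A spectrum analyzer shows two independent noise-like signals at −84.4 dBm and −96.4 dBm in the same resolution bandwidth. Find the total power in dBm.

−84.1 dBm

Convert to linear, add, convert back:
P₁ = 3.63×10⁻¹² W, P₂ = 2.29×10⁻¹³ W
P_tot = 3.86×10⁻¹² W → 10 log₁₀(P_tot / 10⁻³) = −84.1 dBm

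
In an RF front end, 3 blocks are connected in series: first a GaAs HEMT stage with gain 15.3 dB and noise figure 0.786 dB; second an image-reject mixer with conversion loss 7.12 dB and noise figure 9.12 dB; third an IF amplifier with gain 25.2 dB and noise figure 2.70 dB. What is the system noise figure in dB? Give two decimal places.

Convert to linear (a loss of L dB is a gain of −L dB): F_i = 10^(NF_i/10), G_i = 10^(G_i,dB/10)
  Stage 1: F_1 = 10^(0.786/10) = 1.198, G_1 = 10^(15.3/10) = 33.88
  Stage 2: F_2 = 10^(9.12/10) = 8.166, G_2 = 10^(−7.12/10) = 0.1941
  Stage 3: F_3 = 10^(2.70/10) = 1.862, G_3 = 10^(25.2/10) = 331.1
Friis cascade:
  F = 1.198 + (8.166 − 1)/33.88 + (1.862 − 1)/6.577 = 1.541
NF = 10 log₁₀(1.541) = 1.88 dB

1.88 dB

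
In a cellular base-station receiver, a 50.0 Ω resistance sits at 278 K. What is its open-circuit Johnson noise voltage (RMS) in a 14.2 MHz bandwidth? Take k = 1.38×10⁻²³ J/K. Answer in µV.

3.30 µV

V_n = √(4kTRB)
4kTRB = 4 × 1.38×10⁻²³ × 278 × 5.00×10¹ × 1.42×10⁷ = 1.09×10⁻¹¹ V²
V_n = √(1.09×10⁻¹¹) = 3.30×10⁻⁶ V = 3.30 µV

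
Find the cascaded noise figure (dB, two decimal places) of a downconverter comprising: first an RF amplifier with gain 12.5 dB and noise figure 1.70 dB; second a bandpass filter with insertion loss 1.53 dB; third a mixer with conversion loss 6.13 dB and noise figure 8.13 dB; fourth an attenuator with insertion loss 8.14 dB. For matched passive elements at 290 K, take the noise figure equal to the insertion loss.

Convert to linear (a loss of L dB is a gain of −L dB): F_i = 10^(NF_i/10), G_i = 10^(G_i,dB/10)
  Stage 1: F_1 = 10^(1.70/10) = 1.479, G_1 = 10^(12.5/10) = 17.78
  Stage 2: F_2 = 10^(1.53/10) = 1.422, G_2 = 10^(−1.53/10) = 0.7031
  Stage 3: F_3 = 10^(8.13/10) = 6.501, G_3 = 10^(−6.13/10) = 0.2438
  Stage 4: F_4 = 10^(8.14/10) = 6.516, G_4 = 10^(−8.14/10) = 0.1535
Friis cascade:
  F = 1.479 + (1.422 − 1)/17.78 + (6.501 − 1)/12.50 + (6.516 − 1)/3.048 = 3.753
NF = 10 log₁₀(3.753) = 5.74 dB

5.74 dB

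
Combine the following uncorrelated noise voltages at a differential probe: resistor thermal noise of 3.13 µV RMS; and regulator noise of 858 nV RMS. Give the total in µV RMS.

3.25 µV

Uncorrelated sources add in power (mean-square): V_tot = √(ΣV_i²)
V_tot = √[(3.13×10⁻⁶)² + (8.58×10⁻⁷)²] = 3.25×10⁻⁶ V = 3.25 µV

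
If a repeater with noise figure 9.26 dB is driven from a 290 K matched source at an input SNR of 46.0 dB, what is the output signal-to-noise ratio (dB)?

36.74 dB

By definition F = SNR_in/SNR_out, so in dB: SNR_out = SNR_in − NF
SNR_out = 46.0 − 9.26 = 36.74 dB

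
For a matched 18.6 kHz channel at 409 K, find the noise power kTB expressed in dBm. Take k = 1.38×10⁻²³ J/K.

P_n = kTB = 1.38×10⁻²³ × 409 × 1.86×10⁴ = 1.05×10⁻¹⁶ W
In dBm: 10 log₁₀(1.05×10⁻¹⁶ / 10⁻³) = −129.8 dBm

−129.8 dBm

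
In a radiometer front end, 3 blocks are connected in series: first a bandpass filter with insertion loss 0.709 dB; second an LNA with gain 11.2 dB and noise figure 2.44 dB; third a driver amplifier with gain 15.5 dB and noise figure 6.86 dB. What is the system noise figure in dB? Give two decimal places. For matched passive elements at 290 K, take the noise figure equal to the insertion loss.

Convert to linear (a loss of L dB is a gain of −L dB): F_i = 10^(NF_i/10), G_i = 10^(G_i,dB/10)
  Stage 1: F_1 = 10^(0.709/10) = 1.177, G_1 = 10^(−0.709/10) = 0.8494
  Stage 2: F_2 = 10^(2.44/10) = 1.754, G_2 = 10^(11.2/10) = 13.18
  Stage 3: F_3 = 10^(6.86/10) = 4.853, G_3 = 10^(15.5/10) = 35.48
Friis cascade:
  F = 1.177 + (1.754 − 1)/0.8494 + (4.853 − 1)/11.20 = 2.409
NF = 10 log₁₀(2.409) = 3.82 dB

3.82 dB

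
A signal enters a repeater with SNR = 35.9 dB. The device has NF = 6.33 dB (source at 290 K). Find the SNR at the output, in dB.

29.57 dB

By definition F = SNR_in/SNR_out, so in dB: SNR_out = SNR_in − NF
SNR_out = 35.9 − 6.33 = 29.57 dB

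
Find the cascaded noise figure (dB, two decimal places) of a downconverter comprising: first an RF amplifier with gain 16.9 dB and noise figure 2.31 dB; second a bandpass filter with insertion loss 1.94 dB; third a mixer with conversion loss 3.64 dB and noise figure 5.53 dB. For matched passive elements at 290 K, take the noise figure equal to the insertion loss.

Convert to linear (a loss of L dB is a gain of −L dB): F_i = 10^(NF_i/10), G_i = 10^(G_i,dB/10)
  Stage 1: F_1 = 10^(2.31/10) = 1.702, G_1 = 10^(16.9/10) = 48.98
  Stage 2: F_2 = 10^(1.94/10) = 1.563, G_2 = 10^(−1.94/10) = 0.6397
  Stage 3: F_3 = 10^(5.53/10) = 3.573, G_3 = 10^(−3.64/10) = 0.4325
Friis cascade:
  F = 1.702 + (1.563 − 1)/48.98 + (3.573 − 1)/31.33 = 1.796
NF = 10 log₁₀(1.796) = 2.54 dB

2.54 dB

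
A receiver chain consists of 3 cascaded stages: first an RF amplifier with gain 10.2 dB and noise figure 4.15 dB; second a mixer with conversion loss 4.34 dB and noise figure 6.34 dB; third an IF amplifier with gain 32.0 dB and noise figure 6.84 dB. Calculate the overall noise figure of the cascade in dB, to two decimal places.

Convert to linear (a loss of L dB is a gain of −L dB): F_i = 10^(NF_i/10), G_i = 10^(G_i,dB/10)
  Stage 1: F_1 = 10^(4.15/10) = 2.600, G_1 = 10^(10.2/10) = 10.47
  Stage 2: F_2 = 10^(6.34/10) = 4.305, G_2 = 10^(−4.34/10) = 0.3681
  Stage 3: F_3 = 10^(6.84/10) = 4.831, G_3 = 10^(32.0/10) = 1585
Friis cascade:
  F = 2.600 + (4.305 − 1)/10.47 + (4.831 − 1)/3.855 = 3.910
NF = 10 log₁₀(3.910) = 5.92 dB

5.92 dB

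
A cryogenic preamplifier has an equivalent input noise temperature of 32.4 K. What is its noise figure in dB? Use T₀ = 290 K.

F = 1 + T_e/T₀ = 1 + 32.4/290 = 1.11172
NF = 10 log₁₀(1.11172) = 0.460 dB

0.460 dB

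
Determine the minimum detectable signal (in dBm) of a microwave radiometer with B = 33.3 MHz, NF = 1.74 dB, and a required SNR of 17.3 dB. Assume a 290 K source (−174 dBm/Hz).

−79.7 dBm

Sensitivity = −174 + 10 log₁₀(B) + NF + SNR_min
= −174 + 75.22 + 1.74 + 17.3
= −79.74 dBm → −79.7 dBm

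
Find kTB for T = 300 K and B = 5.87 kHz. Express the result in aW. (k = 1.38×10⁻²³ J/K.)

P_n = kTB = 1.38×10⁻²³ × 300 × 5.87×10³ = 2.43×10⁻¹⁷ W = 24.3 aW

24.3 aW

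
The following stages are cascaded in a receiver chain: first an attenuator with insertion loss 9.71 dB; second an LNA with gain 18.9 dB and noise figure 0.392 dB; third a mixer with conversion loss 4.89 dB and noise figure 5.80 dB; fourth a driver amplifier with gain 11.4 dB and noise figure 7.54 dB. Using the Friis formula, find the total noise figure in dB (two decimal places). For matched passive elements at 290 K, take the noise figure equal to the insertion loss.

Convert to linear (a loss of L dB is a gain of −L dB): F_i = 10^(NF_i/10), G_i = 10^(G_i,dB/10)
  Stage 1: F_1 = 10^(9.71/10) = 9.354, G_1 = 10^(−9.71/10) = 0.1069
  Stage 2: F_2 = 10^(0.392/10) = 1.094, G_2 = 10^(18.9/10) = 77.62
  Stage 3: F_3 = 10^(5.80/10) = 3.802, G_3 = 10^(−4.89/10) = 0.3243
  Stage 4: F_4 = 10^(7.54/10) = 5.675, G_4 = 10^(11.4/10) = 13.80
Friis cascade:
  F = 9.354 + (1.094 − 1)/0.1069 + (3.802 − 1)/8.299 + (5.675 − 1)/2.692 = 12.31
NF = 10 log₁₀(12.31) = 10.90 dB

10.90 dB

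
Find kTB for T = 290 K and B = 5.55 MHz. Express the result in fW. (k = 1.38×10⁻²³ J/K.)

P_n = kTB = 1.38×10⁻²³ × 290 × 5.55×10⁶ = 2.22×10⁻¹⁴ W = 22.2 fW

22.2 fW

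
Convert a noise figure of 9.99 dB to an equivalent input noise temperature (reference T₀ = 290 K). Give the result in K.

2603 K

F = 10^(9.99/10) = 9.977
T_e = (F − 1)·T₀ = (9.977 − 1) × 290 = 2603 K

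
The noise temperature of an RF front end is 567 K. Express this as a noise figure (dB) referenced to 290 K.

4.71 dB

F = 1 + T_e/T₀ = 1 + 567/290 = 2.95517
NF = 10 log₁₀(2.95517) = 4.71 dB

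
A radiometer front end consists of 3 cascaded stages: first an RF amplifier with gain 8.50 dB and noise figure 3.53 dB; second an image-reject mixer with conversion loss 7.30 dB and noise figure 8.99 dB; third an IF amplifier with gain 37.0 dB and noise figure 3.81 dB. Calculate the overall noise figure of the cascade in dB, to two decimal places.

6.33 dB

Convert to linear (a loss of L dB is a gain of −L dB): F_i = 10^(NF_i/10), G_i = 10^(G_i,dB/10)
  Stage 1: F_1 = 10^(3.53/10) = 2.254, G_1 = 10^(8.50/10) = 7.079
  Stage 2: F_2 = 10^(8.99/10) = 7.925, G_2 = 10^(−7.30/10) = 0.1862
  Stage 3: F_3 = 10^(3.81/10) = 2.404, G_3 = 10^(37.0/10) = 5012
Friis cascade:
  F = 2.254 + (7.925 − 1)/7.079 + (2.404 − 1)/1.318 = 4.298
NF = 10 log₁₀(4.298) = 6.33 dB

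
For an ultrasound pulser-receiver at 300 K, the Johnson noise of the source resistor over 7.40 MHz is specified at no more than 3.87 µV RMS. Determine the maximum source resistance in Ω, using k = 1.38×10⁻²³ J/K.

122 Ω

Johnson–Nyquist: V_n = √(4kTRB) ⇒ R = V_n² / (4kTB)
4kTB = 4 × 1.38×10⁻²³ × 300 × 7.40×10⁶ = 1.23×10⁻¹³
R = (3.87×10⁻⁶)² / 1.23×10⁻¹³ = 1.22×10² Ω = 122 Ω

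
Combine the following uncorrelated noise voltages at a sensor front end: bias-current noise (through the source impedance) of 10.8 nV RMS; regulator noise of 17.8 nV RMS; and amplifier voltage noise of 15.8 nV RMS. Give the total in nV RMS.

Uncorrelated sources add in power (mean-square): V_tot = √(ΣV_i²)
V_tot = √[(1.08×10⁻⁸)² + (1.78×10⁻⁸)² + (1.58×10⁻⁸)²] = 2.61×10⁻⁸ V = 26.1 nV

26.1 nV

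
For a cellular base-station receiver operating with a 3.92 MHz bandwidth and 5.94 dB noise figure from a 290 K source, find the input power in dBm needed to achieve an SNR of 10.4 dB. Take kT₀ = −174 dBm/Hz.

Sensitivity = −174 + 10 log₁₀(B) + NF + SNR_min
= −174 + 65.93 + 5.94 + 10.4
= −91.73 dBm → −91.7 dBm

−91.7 dBm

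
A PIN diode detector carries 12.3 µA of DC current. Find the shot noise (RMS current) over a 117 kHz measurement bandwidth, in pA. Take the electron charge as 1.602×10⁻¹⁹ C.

679 pA

I_n = √(2qI·B)
2qI·B = 2 × 1.602×10⁻¹⁹ × 1.23×10⁻⁵ × 1.17×10⁵ = 4.61×10⁻¹⁹ A²
I_n = √(4.61×10⁻¹⁹) = 6.79×10⁻¹⁰ A = 679 pA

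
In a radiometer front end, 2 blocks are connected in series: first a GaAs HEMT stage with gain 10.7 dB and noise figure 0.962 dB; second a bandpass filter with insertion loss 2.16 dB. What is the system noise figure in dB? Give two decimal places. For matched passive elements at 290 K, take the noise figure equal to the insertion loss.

1.15 dB

Convert to linear (a loss of L dB is a gain of −L dB): F_i = 10^(NF_i/10), G_i = 10^(G_i,dB/10)
  Stage 1: F_1 = 10^(0.962/10) = 1.248, G_1 = 10^(10.7/10) = 11.75
  Stage 2: F_2 = 10^(2.16/10) = 1.644, G_2 = 10^(−2.16/10) = 0.6081
Friis cascade:
  F = 1.248 + (1.644 − 1)/11.75 = 1.303
NF = 10 log₁₀(1.303) = 1.15 dB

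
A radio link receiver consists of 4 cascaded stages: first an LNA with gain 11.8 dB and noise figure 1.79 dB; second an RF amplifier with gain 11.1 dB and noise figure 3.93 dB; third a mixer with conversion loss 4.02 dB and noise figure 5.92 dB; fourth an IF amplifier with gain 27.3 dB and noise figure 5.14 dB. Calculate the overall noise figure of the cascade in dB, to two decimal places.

Convert to linear (a loss of L dB is a gain of −L dB): F_i = 10^(NF_i/10), G_i = 10^(G_i,dB/10)
  Stage 1: F_1 = 10^(1.79/10) = 1.510, G_1 = 10^(11.8/10) = 15.14
  Stage 2: F_2 = 10^(3.93/10) = 2.472, G_2 = 10^(11.1/10) = 12.88
  Stage 3: F_3 = 10^(5.92/10) = 3.908, G_3 = 10^(−4.02/10) = 0.3963
  Stage 4: F_4 = 10^(5.14/10) = 3.266, G_4 = 10^(27.3/10) = 537.0
Friis cascade:
  F = 1.510 + (2.472 − 1)/15.14 + (3.908 − 1)/195.0 + (3.266 − 1)/77.27 = 1.652
NF = 10 log₁₀(1.652) = 2.18 dB

2.18 dB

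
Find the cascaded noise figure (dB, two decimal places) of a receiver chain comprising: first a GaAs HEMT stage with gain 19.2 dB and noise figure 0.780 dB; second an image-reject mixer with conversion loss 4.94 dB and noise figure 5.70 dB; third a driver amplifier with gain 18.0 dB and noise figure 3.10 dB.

Convert to linear (a loss of L dB is a gain of −L dB): F_i = 10^(NF_i/10), G_i = 10^(G_i,dB/10)
  Stage 1: F_1 = 10^(0.780/10) = 1.197, G_1 = 10^(19.2/10) = 83.18
  Stage 2: F_2 = 10^(5.70/10) = 3.715, G_2 = 10^(−4.94/10) = 0.3206
  Stage 3: F_3 = 10^(3.10/10) = 2.042, G_3 = 10^(18.0/10) = 63.10
Friis cascade:
  F = 1.197 + (3.715 − 1)/83.18 + (2.042 − 1)/26.67 = 1.268
NF = 10 log₁₀(1.268) = 1.03 dB

1.03 dB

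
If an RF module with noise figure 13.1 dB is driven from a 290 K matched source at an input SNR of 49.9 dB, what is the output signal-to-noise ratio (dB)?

By definition F = SNR_in/SNR_out, so in dB: SNR_out = SNR_in − NF
SNR_out = 49.9 − 13.1 = 36.8 dB

36.8 dB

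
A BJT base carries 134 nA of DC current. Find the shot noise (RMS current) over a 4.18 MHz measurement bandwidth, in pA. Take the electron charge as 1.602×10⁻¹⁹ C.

424 pA

I_n = √(2qI·B)
2qI·B = 2 × 1.602×10⁻¹⁹ × 1.34×10⁻⁷ × 4.18×10⁶ = 1.79×10⁻¹⁹ A²
I_n = √(1.79×10⁻¹⁹) = 4.24×10⁻¹⁰ A = 424 pA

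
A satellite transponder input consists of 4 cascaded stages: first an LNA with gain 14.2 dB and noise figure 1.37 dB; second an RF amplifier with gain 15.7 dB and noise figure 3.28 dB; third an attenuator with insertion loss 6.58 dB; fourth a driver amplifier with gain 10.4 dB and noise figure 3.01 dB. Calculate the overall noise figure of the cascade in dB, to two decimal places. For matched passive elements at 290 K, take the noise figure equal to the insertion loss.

1.53 dB

Convert to linear (a loss of L dB is a gain of −L dB): F_i = 10^(NF_i/10), G_i = 10^(G_i,dB/10)
  Stage 1: F_1 = 10^(1.37/10) = 1.371, G_1 = 10^(14.2/10) = 26.30
  Stage 2: F_2 = 10^(3.28/10) = 2.128, G_2 = 10^(15.7/10) = 37.15
  Stage 3: F_3 = 10^(6.58/10) = 4.550, G_3 = 10^(−6.58/10) = 0.2198
  Stage 4: F_4 = 10^(3.01/10) = 2.000, G_4 = 10^(10.4/10) = 10.96
Friis cascade:
  F = 1.371 + (2.128 − 1)/26.30 + (4.550 − 1)/977.2 + (2.000 − 1)/214.8 = 1.422
NF = 10 log₁₀(1.422) = 1.53 dB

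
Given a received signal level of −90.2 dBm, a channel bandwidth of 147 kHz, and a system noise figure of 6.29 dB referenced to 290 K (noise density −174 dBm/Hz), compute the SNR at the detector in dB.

Noise floor: N = −174 + 10 log₁₀(B) + NF
10 log₁₀(1.47×10⁵) = 51.67 dB
N = −174 + 51.67 + 6.29 = −116.04 dBm
SNR = P_sig − N = −90.2 − (−116.04) = 25.84 dB → 25.8 dB

25.8 dB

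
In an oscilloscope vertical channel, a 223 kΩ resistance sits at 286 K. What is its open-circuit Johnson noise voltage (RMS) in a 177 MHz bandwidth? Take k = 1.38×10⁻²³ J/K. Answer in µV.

789 µV

V_n = √(4kTRB)
4kTRB = 4 × 1.38×10⁻²³ × 286 × 2.23×10⁵ × 1.77×10⁸ = 6.23×10⁻⁷ V²
V_n = √(6.23×10⁻⁷) = 7.89×10⁻⁴ V = 789 µV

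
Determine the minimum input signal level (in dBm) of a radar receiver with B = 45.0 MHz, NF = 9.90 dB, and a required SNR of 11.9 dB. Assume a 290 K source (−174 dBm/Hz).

−75.7 dBm

Sensitivity = −174 + 10 log₁₀(B) + NF + SNR_min
= −174 + 76.53 + 9.90 + 11.9
= −75.67 dBm → −75.7 dBm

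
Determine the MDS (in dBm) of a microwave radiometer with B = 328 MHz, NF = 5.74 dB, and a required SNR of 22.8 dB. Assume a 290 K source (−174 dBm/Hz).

−60.3 dBm

Sensitivity = −174 + 10 log₁₀(B) + NF + SNR_min
= −174 + 85.16 + 5.74 + 22.8
= −60.30 dBm → −60.3 dBm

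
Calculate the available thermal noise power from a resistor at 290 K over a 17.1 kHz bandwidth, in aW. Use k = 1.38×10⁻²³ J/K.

P_n = kTB = 1.38×10⁻²³ × 290 × 1.71×10⁴ = 6.84×10⁻¹⁷ W = 68.4 aW

68.4 aW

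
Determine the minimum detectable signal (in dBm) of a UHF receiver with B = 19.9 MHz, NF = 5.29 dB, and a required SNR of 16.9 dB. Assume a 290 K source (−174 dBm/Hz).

−78.8 dBm

Sensitivity = −174 + 10 log₁₀(B) + NF + SNR_min
= −174 + 72.99 + 5.29 + 16.9
= −78.82 dBm → −78.8 dBm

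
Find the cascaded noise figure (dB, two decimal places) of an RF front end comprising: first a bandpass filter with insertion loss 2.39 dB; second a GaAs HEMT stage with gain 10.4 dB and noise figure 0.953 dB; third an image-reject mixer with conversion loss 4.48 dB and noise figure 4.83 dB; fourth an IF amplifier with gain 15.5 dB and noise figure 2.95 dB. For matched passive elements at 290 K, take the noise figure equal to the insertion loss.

Convert to linear (a loss of L dB is a gain of −L dB): F_i = 10^(NF_i/10), G_i = 10^(G_i,dB/10)
  Stage 1: F_1 = 10^(2.39/10) = 1.734, G_1 = 10^(−2.39/10) = 0.5768
  Stage 2: F_2 = 10^(0.953/10) = 1.245, G_2 = 10^(10.4/10) = 10.96
  Stage 3: F_3 = 10^(4.83/10) = 3.041, G_3 = 10^(−4.48/10) = 0.3565
  Stage 4: F_4 = 10^(2.95/10) = 1.972, G_4 = 10^(15.5/10) = 35.48
Friis cascade:
  F = 1.734 + (1.245 − 1)/0.5768 + (3.041 − 1)/6.324 + (1.972 − 1)/2.254 = 2.913
NF = 10 log₁₀(2.913) = 4.64 dB

4.64 dB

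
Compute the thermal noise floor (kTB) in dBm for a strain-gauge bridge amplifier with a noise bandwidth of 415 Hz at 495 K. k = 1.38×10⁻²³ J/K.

−145.5 dBm

P_n = kTB = 1.38×10⁻²³ × 495 × 4.15×10² = 2.83×10⁻¹⁸ W
In dBm: 10 log₁₀(2.83×10⁻¹⁸ / 10⁻³) = −145.5 dBm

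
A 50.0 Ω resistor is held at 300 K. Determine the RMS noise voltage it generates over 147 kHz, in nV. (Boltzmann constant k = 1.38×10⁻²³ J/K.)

V_n = √(4kTRB)
4kTRB = 4 × 1.38×10⁻²³ × 300 × 5.00×10¹ × 1.47×10⁵ = 1.22×10⁻¹³ V²
V_n = √(1.22×10⁻¹³) = 3.49×10⁻⁷ V = 349 nV

349 nV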